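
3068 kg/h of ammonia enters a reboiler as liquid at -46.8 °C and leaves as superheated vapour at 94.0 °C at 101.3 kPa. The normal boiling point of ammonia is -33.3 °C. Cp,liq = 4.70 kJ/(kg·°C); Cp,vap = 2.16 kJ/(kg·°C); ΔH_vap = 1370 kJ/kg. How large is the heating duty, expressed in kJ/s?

Q = 1460 kJ/s

liquid -46.8→-33.3 °C: 63.45 kJ/kg
vaporisation at -33.3 °C: 1370 kJ/kg
vapour -33.3→94.0 °C: 274.97 kJ/kg
Δh = 63.45 + 1370 + 274.97 = 1708.4 kJ/kg
Q = ṁ·Δh = 3068 kg/h × 1708.4 kJ/kg = 5.2414e+06 kJ/h
|Q| = 1456 kW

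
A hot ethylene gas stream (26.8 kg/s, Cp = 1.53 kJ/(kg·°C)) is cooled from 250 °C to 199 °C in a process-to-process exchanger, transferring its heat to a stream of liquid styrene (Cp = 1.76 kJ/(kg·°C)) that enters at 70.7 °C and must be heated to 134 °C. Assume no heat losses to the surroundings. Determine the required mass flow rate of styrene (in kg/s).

Heat released by hot stream: Q = 26.8 × 1.53 × (250 − 199) = 2091.2 kJ/s
Energy balance on cold side (adiabatic exchanger): Q = ṁ_c·Cp_c·(T_c,out − T_c,in)
ṁ_c = 2091.2 / [1.76 × (134 − 70.7)] = 18.771 kg/s

ṁ_c = 18.8 kg/s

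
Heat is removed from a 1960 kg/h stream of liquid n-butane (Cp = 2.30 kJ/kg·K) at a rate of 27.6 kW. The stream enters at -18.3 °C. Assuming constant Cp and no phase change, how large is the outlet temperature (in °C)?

Q = 27.6 kW = 99360 kJ/h
ΔT = Q/(ṁ·Cp) = 99360/(1960×2.30) = 22.041 K
T_out = -18.3 − 22.041 = -40.341 °C

T_out = -40.3 °C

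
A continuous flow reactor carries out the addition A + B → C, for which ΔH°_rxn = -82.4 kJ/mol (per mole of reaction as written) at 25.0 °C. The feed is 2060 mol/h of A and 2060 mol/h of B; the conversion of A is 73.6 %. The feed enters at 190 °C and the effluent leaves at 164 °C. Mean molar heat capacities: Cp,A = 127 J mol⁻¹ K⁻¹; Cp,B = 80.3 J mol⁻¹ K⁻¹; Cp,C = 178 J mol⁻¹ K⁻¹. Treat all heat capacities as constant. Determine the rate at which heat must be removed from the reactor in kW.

Q_out = 39.5 kW

Extent of reaction ξ = 0.736 × 2060 = 1516.2 mol/h
Reaction term: ξ·ΔH°_rxn = 1516.2 × -82.4 = -124930 kJ/h
Sensible, feed 190→25 °C: -70461 kJ/h
Outlet flows (mol/h): A 543.84, B 543.84, C 1516.2
Sensible, products 25→164 °C: 53183 kJ/h
Q = ΔH = -142210 kJ/h = -39.503 kW
Heat removed = 39.503 kW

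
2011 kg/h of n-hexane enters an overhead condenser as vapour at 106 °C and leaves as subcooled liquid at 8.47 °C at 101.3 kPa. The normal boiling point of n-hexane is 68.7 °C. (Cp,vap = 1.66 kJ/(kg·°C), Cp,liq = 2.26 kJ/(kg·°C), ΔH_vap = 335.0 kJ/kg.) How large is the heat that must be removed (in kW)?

Q_c = 298 kW

vapour 106→68.7 °C: -61.918 kJ/kg
condensation at 68.7 °C: -335 kJ/kg
liquid 68.7→8.47 °C: -136.12 kJ/kg
Δh = -61.918 + -335 + -136.12 = -533.04 kJ/kg
Q = ṁ·Δh = 2011 kg/h × -533.04 kJ/kg = -1.0719e+06 kJ/h
|Q| = 297.76 kW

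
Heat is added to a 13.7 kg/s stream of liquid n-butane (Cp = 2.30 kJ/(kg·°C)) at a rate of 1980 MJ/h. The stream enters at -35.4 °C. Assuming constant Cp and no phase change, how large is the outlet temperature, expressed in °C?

T_out = -17.9 °C

Q = 1980 MJ/h = 550 kJ/s
ΔT = Q/(ṁ·Cp) = 550/(13.7×2.30) = 17.455 K
T_out = -35.4 + 17.455 = -17.945 °C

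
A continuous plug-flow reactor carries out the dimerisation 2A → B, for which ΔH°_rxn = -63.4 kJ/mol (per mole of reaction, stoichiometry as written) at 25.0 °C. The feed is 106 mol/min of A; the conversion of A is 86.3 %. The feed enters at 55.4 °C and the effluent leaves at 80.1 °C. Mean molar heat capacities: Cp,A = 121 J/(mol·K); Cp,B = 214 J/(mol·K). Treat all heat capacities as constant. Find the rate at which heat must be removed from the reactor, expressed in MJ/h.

Extent of reaction ξ = 0.863 × 106 / 2 = 45.739 mol/min
Reaction term: ξ·ΔH°_rxn = 45.739 × -63.4 = -2899.9 kJ/min
Sensible, feed 55.4→25 °C: -389.91 kJ/min
Outlet flows (mol/min): A 14.522, B 45.739
Sensible, products 25→80.1 °C: 636.15 kJ/min
Q = ΔH = -2653.6 kJ/min = -44.227 kW
Heat removed = 159.22 MJ/h

Q_out = 159 MJ/h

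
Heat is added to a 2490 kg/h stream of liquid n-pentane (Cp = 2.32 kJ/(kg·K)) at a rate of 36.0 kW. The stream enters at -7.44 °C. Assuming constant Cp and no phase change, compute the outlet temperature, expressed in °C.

T_out = 15.0 °C

Q = 36.0 kW = 129600 kJ/h
ΔT = Q/(ṁ·Cp) = 129600/(2490×2.32) = 22.435 K
T_out = -7.44 + 22.435 = 14.995 °C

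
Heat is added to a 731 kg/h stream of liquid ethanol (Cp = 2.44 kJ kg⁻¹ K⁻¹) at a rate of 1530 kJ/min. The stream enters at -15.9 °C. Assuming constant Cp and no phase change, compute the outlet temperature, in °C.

T_out = 35.6 °C

Q = 1530 kJ/min = 91800 kJ/h
ΔT = Q/(ṁ·Cp) = 91800/(731×2.44) = 51.468 K
T_out = -15.9 + 51.468 = 35.568 °C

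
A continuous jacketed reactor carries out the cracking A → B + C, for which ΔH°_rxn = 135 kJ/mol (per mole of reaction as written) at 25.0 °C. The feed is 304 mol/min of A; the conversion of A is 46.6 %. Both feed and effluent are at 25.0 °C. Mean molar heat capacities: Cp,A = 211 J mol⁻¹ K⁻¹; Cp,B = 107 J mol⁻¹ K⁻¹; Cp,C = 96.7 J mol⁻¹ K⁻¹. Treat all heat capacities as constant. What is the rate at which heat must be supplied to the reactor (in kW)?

Q_in = 319 kW

Extent of reaction ξ = 0.466 × 304 = 141.66 mol/min
Reaction term: ξ·ΔH°_rxn = 141.66 × 135 = 19125 kJ/min
Q = ΔH = 19125 kJ/min = 318.74 kW
Heat supplied = 318.74 kW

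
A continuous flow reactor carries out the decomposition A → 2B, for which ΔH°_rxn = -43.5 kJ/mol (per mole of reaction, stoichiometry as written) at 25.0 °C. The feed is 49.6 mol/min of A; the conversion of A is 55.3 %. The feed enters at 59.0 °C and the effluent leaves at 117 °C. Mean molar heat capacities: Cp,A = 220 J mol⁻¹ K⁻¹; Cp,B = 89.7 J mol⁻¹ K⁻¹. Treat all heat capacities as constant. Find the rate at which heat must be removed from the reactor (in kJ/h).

Q_out = 39800 kJ/h

Extent of reaction ξ = 0.553 × 49.6 = 27.429 mol/min
Reaction term: ξ·ΔH°_rxn = 27.429 × -43.5 = -1193.2 kJ/min
Sensible, feed 59.0→25 °C: -371.01 kJ/min
Outlet flows (mol/min): A 22.171, B 54.858
Sensible, products 25→117 °C: 901.45 kJ/min
Q = ΔH = -662.71 kJ/min = -11.045 kW
Heat removed = 39763 kJ/h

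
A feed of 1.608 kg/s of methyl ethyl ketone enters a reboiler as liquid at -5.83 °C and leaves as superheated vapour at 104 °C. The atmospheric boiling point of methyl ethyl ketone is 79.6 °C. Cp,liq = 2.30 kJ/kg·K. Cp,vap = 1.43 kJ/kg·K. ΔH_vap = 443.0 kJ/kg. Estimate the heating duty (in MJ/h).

Q = 3900 MJ/h

liquid -5.83→79.6 °C: 196.49 kJ/kg
vaporisation at 79.6 °C: 443 kJ/kg
vapour 79.6→104 °C: 34.892 kJ/kg
Δh = 196.49 + 443 + 34.892 = 674.38 kJ/kg
Q = ṁ·Δh = 1.608 kg/s × 674.38 kJ/kg = 1084.4 kJ/s
|Q| = 1084.4 kW = 3903.9 MJ/h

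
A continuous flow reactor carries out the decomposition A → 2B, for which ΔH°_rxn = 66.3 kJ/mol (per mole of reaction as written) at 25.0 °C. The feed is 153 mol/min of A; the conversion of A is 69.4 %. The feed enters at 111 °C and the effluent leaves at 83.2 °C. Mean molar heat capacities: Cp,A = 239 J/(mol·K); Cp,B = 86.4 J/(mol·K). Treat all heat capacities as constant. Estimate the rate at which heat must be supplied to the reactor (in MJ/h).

Q_in = 337 MJ/h

Extent of reaction ξ = 0.694 × 153 = 106.18 mol/min
Reaction term: ξ·ΔH°_rxn = 106.18 × 66.3 = 7039.9 kJ/min
Sensible, feed 111→25 °C: -3144.8 kJ/min
Outlet flows (mol/min): A 46.818, B 212.36
Sensible, products 25→83.2 °C: 1719.1 kJ/min
Q = ΔH = 5614.2 kJ/min = 93.57 kW
Heat supplied = 336.85 MJ/h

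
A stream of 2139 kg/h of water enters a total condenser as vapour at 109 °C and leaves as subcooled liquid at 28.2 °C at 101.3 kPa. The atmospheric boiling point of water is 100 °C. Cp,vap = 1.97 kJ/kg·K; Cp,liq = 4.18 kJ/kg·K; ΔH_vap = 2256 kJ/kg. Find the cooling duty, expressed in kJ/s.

Q_c = 1530 kJ/s

vapour 109→100 °C: -17.73 kJ/kg
condensation at 100 °C: -2256 kJ/kg
liquid 100→28.2 °C: -300.12 kJ/kg
Δh = -17.73 + -2256 + -300.12 = -2573.9 kJ/kg
Q = ṁ·Δh = 2139 kg/h × -2573.9 kJ/kg = -5.5055e+06 kJ/h
|Q| = 1529.3 kW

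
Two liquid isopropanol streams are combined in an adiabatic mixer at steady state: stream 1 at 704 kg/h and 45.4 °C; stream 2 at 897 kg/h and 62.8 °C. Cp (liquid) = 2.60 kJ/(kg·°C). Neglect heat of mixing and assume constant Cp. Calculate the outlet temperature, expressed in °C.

Energy balance with Q = 0: Σ ṁᵢCp,ᵢ(T_out − Tᵢ) = 0
T_out = Σ ṁᵢCp,ᵢTᵢ / Σ ṁᵢCp,ᵢ
      = 229560 / 4162.6 = 55.149 °C

T_out = 55.1 °C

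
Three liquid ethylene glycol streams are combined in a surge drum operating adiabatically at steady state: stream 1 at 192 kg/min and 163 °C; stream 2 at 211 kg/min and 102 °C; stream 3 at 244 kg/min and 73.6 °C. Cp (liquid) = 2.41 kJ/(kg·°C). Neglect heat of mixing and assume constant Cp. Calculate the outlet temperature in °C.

T_out = 109 °C

Adiabatic, steady state ⇒ Σ ṁᵢCp,ᵢ(T_out − Tᵢ) = 0
T_out = Σ ṁᵢCp,ᵢTᵢ / Σ ṁᵢCp,ᵢ
      = 170570 / 1559.3 = 109.39 °C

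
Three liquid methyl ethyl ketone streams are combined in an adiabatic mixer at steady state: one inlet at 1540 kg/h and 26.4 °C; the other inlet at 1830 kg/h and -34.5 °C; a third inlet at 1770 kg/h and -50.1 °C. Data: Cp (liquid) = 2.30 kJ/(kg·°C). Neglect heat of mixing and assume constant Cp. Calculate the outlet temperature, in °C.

Energy balance with Q = 0: Σ ṁᵢCp,ᵢ(T_out − Tᵢ) = 0
T_out = Σ ṁᵢCp,ᵢTᵢ / Σ ṁᵢCp,ᵢ
      = -255660 / 11822 = -21.626 °C

T_out = -21.6 °C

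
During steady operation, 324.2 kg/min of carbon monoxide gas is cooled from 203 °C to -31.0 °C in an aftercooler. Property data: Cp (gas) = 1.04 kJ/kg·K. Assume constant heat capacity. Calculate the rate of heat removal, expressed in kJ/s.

Q_c = 1310 kJ/s

Q = ṁ·Cp·ΔT = 324.2 × 1.04 × (-31.0 − 203) = -78897 kJ/min
Converting: 78897 / 60 s = 1315 kW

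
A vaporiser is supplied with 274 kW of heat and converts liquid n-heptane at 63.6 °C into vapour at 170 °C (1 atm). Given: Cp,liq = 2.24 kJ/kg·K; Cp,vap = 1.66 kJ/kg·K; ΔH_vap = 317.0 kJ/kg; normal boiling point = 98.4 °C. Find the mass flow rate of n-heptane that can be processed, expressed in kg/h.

ṁ = 1920 kg/h

Δh = 2.24×(98.4−63.6) + 317.0 + 1.66×(170−98.4) = 513.81 kJ/kg
Q = 274 kW = 274 kJ/s = 986400 kJ/h
ṁ = Q/Δh = 986400 / 513.81 = 1919.8 kg/h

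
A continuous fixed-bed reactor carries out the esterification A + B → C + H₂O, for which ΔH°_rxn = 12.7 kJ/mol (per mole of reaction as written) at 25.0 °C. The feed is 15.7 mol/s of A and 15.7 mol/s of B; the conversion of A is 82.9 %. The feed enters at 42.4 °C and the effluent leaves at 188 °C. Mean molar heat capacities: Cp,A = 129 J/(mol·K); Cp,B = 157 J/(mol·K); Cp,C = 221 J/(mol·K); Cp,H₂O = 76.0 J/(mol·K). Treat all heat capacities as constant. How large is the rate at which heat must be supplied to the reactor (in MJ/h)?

Extent of reaction ξ = 0.829 × 15.7 = 13.015 mol/s
Reaction term: ξ·ΔH°_rxn = 13.015 × 12.7 = 165.29 kJ/s
Sensible, feed 42.4→25 °C: -78.129 kJ/s
Outlet flows (mol/s): A 2.6847, B 2.6847, C 13.015, H₂O 13.015
Sensible, products 25→188 °C: 755.24 kJ/s
Q = ΔH = 842.4 kJ/s = 842.4 kW
Heat supplied = 3032.7 MJ/h

Q_in = 3030 MJ/h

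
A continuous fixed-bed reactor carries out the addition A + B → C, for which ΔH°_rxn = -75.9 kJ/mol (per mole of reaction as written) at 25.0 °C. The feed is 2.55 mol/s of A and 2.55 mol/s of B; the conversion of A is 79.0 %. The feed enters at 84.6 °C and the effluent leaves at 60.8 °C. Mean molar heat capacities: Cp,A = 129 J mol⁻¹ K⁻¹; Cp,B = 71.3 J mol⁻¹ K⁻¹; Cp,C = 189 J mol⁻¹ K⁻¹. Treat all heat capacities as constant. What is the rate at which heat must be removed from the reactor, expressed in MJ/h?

Extent of reaction ξ = 0.790 × 2.55 = 2.0145 mol/s
Reaction term: ξ·ΔH°_rxn = 2.0145 × -75.9 = -152.9 kJ/s
Sensible, feed 84.6→25 °C: -30.442 kJ/s
Outlet flows (mol/s): A 0.5355, B 0.5355, C 2.0145
Sensible, products 25→60.8 °C: 17.47 kJ/s
Q = ΔH = -165.87 kJ/s = -165.87 kW
Heat removed = 597.14 MJ/h

Q_out = 597 MJ/h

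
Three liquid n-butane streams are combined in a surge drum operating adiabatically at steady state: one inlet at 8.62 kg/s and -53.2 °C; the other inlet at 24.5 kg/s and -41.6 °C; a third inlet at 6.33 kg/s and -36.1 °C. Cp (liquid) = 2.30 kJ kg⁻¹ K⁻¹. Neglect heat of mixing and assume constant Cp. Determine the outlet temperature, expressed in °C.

Energy balance with Q = 0: Σ ṁᵢCp,ᵢ(T_out − Tᵢ) = 0
Σ ṁᵢCp,ᵢTᵢ = 8.62×2.30×-53.2 + 24.5×2.30×-41.6 + 6.33×2.30×-36.1 = -3924.5
Σ ṁᵢCp,ᵢ = 8.62×2.30 + 24.5×2.30 + 6.33×2.30 = 90.735
T_out = -3924.5 / 90.735 = -43.252 °C

T_out = -43.3 °C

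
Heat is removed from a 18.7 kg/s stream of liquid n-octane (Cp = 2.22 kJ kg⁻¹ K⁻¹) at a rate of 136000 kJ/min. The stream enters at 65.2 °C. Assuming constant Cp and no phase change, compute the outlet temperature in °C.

Q = 136000 kJ/min = 2266.7 kJ/s
ΔT = Q/(ṁ·Cp) = 2266.7/(18.7×2.22) = 54.6 K
T_out = 65.2 − 54.6 = 10.6 °C

T_out = 10.6 °C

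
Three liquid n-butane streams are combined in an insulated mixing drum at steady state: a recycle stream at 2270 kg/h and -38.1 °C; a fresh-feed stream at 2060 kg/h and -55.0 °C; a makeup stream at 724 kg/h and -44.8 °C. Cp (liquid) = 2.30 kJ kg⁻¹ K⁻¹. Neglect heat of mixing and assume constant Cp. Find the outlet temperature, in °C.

T_out = -45.9 °C

No heat crosses the boundary, so H_out = H_in.
Σ ṁᵢCp,ᵢTᵢ = 2270×2.30×-38.1 + 2060×2.30×-55.0 + 724×2.30×-44.8 = -534110
Σ ṁᵢCp,ᵢ = 2270×2.30 + 2060×2.30 + 724×2.30 = 11624
T_out = -534110 / 11624 = -45.948 °C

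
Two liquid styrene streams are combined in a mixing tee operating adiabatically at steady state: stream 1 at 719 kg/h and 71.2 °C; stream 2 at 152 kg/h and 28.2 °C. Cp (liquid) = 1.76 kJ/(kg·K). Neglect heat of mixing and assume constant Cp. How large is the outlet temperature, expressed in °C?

Adiabatic, steady state ⇒ Σ ṁᵢCp,ᵢ(T_out − Tᵢ) = 0
T_out = Σ ṁᵢCp,ᵢTᵢ / Σ ṁᵢCp,ᵢ
      = 97643 / 1533 = 63.696 °C

T_out = 63.7 °C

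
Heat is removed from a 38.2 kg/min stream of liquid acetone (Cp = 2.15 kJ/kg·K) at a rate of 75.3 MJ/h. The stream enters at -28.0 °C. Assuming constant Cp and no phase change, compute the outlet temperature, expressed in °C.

Q = 75.3 MJ/h = 1255 kJ/min
ΔT = Q/(ṁ·Cp) = 1255/(38.2×2.15) = 15.281 K
T_out = -28.0 − 15.281 = -43.281 °C

T_out = -43.3 °C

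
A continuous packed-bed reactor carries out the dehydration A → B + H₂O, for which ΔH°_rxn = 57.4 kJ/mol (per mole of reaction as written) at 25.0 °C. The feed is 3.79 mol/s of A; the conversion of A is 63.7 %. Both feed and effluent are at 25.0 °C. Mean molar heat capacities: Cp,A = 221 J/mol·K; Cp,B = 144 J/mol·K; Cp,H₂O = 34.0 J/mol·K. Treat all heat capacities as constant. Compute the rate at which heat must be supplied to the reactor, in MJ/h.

Extent of reaction ξ = 0.637 × 3.79 = 2.4142 mol/s
Reaction term: ξ·ΔH°_rxn = 2.4142 × 57.4 = 138.58 kJ/s
Q = ΔH = 138.58 kJ/s = 138.58 kW
Heat supplied = 498.88 MJ/h

Q_in = 499 MJ/h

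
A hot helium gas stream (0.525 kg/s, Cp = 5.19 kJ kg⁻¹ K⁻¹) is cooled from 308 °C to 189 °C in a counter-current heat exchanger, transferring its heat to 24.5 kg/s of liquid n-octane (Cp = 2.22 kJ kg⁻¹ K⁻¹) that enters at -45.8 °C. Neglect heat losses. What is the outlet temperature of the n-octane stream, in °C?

T_c,out = -39.8 °C

Heat released by hot stream: Q = 0.525 × 5.19 × (308 − 189) = 324.25 kJ/s
Energy balance on cold side (adiabatic exchanger): Q = ṁ_c·Cp_c·(T_c,out − T_c,in)
T_c,out = -45.8 + 324.25/(24.5 × 2.22) = -39.839 °C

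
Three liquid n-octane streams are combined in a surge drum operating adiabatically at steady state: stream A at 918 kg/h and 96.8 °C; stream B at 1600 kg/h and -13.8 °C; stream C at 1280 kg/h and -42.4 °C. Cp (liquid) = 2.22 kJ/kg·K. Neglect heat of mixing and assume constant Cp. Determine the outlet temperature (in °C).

Adiabatic, steady state ⇒ Σ ṁᵢCp,ᵢ(T_out − Tᵢ) = 0
T_out = Σ ṁᵢCp,ᵢTᵢ / Σ ṁᵢCp,ᵢ
      = 27773 / 8431.6 = 3.2939 °C

T_out = 3.29 °C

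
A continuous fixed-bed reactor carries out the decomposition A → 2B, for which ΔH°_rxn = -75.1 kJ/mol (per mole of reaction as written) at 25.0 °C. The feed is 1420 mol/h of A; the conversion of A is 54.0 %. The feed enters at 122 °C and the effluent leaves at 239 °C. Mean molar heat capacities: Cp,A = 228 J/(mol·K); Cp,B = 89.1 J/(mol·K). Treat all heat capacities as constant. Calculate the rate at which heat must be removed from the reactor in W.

Extent of reaction ξ = 0.540 × 1420 = 766.8 mol/h
Reaction term: ξ·ΔH°_rxn = 766.8 × -75.1 = -57587 kJ/h
Sensible, feed 122→25 °C: -31405 kJ/h
Outlet flows (mol/h): A 653.2, B 1533.6
Sensible, products 25→239 °C: 61113 kJ/h
Q = ΔH = -27879 kJ/h = -7.7441 kW
Heat removed = 7744.1 W

Q_out = 7740 W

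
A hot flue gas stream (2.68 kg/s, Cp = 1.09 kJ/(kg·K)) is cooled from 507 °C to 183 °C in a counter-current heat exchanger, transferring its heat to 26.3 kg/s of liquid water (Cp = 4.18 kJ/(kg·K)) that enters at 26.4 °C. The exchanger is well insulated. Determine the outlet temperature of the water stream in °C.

Heat released by hot stream: Q = 2.68 × 1.09 × (507 − 183) = 946.47 kJ/s
Energy balance on cold side (adiabatic exchanger): Q = ṁ_c·Cp_c·(T_c,out − T_c,in)
T_c,out = 26.4 + 946.47/(26.3 × 4.18) = 35.009 °C

T_c,out = 35.0 °C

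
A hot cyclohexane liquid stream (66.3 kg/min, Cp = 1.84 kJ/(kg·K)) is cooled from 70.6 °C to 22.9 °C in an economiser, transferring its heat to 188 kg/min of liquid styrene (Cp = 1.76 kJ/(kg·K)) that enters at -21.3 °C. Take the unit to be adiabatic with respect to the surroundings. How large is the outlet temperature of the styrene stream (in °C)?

Heat released by hot stream: Q = 66.3 × 1.84 × (70.6 − 22.9) = 5819 kJ/min
Energy balance on cold side (adiabatic exchanger): Q = ṁ_c·Cp_c·(T_c,out − T_c,in)
T_c,out = -21.3 + 5819/(188 × 1.76) = -3.7135 °C

T_c,out = -3.71 °C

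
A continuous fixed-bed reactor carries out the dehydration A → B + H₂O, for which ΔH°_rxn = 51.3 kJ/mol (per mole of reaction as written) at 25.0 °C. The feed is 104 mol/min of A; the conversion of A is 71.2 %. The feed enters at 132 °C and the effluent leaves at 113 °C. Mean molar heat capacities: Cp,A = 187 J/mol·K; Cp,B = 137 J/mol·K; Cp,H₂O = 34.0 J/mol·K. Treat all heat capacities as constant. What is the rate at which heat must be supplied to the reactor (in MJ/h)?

Extent of reaction ξ = 0.712 × 104 = 74.048 mol/min
Reaction term: ξ·ΔH°_rxn = 74.048 × 51.3 = 3798.7 kJ/min
Sensible, feed 132→25 °C: -2080.9 kJ/min
Outlet flows (mol/min): A 29.952, B 74.048, H₂O 74.048
Sensible, products 25→113 °C: 1607.2 kJ/min
Q = ΔH = 3324.9 kJ/min = 55.415 kW
Heat supplied = 199.49 MJ/h

Q_in = 199 MJ/h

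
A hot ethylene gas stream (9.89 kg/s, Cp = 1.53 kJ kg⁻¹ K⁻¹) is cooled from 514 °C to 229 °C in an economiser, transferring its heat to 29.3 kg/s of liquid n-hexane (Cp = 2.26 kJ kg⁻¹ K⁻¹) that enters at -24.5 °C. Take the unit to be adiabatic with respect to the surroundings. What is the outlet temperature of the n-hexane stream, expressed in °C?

T_c,out = 40.6 °C

Heat released by hot stream: Q = 9.89 × 1.53 × (514 − 229) = 4312.5 kJ/s
Energy balance on cold side (adiabatic exchanger): Q = ṁ_c·Cp_c·(T_c,out − T_c,in)
T_c,out = -24.5 + 4312.5/(29.3 × 2.26) = 40.626 °C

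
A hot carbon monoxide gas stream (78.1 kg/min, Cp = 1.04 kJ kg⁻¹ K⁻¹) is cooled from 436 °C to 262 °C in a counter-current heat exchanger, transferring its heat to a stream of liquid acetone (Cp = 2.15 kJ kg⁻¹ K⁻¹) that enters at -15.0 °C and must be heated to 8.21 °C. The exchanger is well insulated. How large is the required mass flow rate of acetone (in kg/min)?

Heat released by hot stream: Q = 78.1 × 1.04 × (436 − 262) = 14133 kJ/min
Energy balance on cold side (adiabatic exchanger): Q = ṁ_c·Cp_c·(T_c,out − T_c,in)
ṁ_c = 14133 / [2.15 × (8.21 − -15.0)] = 283.22 kg/min

ṁ_c = 283 kg/min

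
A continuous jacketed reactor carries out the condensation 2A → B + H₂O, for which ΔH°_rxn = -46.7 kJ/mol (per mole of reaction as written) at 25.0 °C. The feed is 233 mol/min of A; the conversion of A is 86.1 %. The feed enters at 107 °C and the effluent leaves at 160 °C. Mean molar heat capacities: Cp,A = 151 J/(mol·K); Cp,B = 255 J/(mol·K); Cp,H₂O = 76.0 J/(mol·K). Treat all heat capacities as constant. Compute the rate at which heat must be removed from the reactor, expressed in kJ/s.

Extent of reaction ξ = 0.861 × 233 / 2 = 100.31 mol/min
Reaction term: ξ·ΔH°_rxn = 100.31 × -46.7 = -4684.3 kJ/min
Sensible, feed 107→25 °C: -2885 kJ/min
Outlet flows (mol/min): A 32.387, B 100.31, H₂O 100.31
Sensible, products 25→160 °C: 5142.4 kJ/min
Q = ΔH = -2426.9 kJ/min = -40.449 kW
Heat removed = 40.449 kJ/s

Q_out = 40.4 kJ/s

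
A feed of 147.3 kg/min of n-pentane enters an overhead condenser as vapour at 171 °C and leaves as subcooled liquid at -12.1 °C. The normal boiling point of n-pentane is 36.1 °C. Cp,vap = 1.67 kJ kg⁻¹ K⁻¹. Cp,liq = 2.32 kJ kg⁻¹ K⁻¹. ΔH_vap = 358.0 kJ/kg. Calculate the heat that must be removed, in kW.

vapour 171→36.1 °C: -225.28 kJ/kg
condensation at 36.1 °C: -358 kJ/kg
liquid 36.1→-12.1 °C: -111.82 kJ/kg
Δh = -225.28 + -358 + -111.82 = -695.11 kJ/kg
Q = ṁ·Δh = 147.3 kg/min × -695.11 kJ/kg = -102390 kJ/min
|Q| = 1706.5 kW

Q_c = 1710 kW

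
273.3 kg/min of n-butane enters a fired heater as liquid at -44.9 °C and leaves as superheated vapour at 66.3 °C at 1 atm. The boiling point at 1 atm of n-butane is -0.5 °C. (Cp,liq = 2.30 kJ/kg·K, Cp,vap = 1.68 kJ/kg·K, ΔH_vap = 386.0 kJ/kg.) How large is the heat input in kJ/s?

Q = 2730 kJ/s

liquid -44.9→-0.5 °C: 102.12 kJ/kg
vaporisation at -0.5 °C: 386 kJ/kg
vapour -0.5→66.3 °C: 112.22 kJ/kg
Δh = 102.12 + 386 + 112.22 = 600.34 kJ/kg
Q = ṁ·Δh = 273.3 kg/min × 600.34 kJ/kg = 164070 kJ/min
|Q| = 2734.6 kW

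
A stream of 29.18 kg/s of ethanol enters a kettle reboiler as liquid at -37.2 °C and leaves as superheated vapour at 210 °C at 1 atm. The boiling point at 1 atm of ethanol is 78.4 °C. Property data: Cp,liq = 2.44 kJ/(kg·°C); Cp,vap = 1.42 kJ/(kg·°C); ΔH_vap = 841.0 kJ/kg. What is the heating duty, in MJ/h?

Q = 138000 MJ/h

liquid -37.2→78.4 °C: 282.06 kJ/kg
vaporisation at 78.4 °C: 841 kJ/kg
vapour 78.4→210 °C: 186.87 kJ/kg
Δh = 282.06 + 841 + 186.87 = 1309.9 kJ/kg
Q = ṁ·Δh = 29.18 kg/s × 1309.9 kJ/kg = 38224 kJ/s
|Q| = 38224 kW = 137610 MJ/h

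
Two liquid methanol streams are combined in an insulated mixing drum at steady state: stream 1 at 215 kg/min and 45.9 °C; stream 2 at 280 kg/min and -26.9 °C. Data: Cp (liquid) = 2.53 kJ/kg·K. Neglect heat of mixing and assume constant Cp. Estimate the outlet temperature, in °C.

T_out = 4.72 °C

Energy balance with Q = 0: Σ ṁᵢCp,ᵢ(T_out − Tᵢ) = 0
T_out = Σ ṁᵢCp,ᵢTᵢ / Σ ṁᵢCp,ᵢ
      = 5911.3 / 1252.3 = 4.7202 °C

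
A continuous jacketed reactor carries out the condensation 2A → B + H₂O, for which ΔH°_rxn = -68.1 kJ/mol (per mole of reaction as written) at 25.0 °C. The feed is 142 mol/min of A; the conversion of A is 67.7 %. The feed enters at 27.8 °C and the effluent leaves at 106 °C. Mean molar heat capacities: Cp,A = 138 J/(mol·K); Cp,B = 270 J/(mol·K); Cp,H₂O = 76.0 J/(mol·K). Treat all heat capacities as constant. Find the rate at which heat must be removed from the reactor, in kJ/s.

Extent of reaction ξ = 0.677 × 142 / 2 = 48.067 mol/min
Reaction term: ξ·ΔH°_rxn = 48.067 × -68.1 = -3273.4 kJ/min
Sensible, feed 27.8→25 °C: -54.869 kJ/min
Outlet flows (mol/min): A 45.866, B 48.067, H₂O 48.067
Sensible, products 25→106 °C: 1859.8 kJ/min
Q = ΔH = -1468.4 kJ/min = -24.474 kW
Heat removed = 24.474 kJ/s

Q_out = 24.5 kJ/s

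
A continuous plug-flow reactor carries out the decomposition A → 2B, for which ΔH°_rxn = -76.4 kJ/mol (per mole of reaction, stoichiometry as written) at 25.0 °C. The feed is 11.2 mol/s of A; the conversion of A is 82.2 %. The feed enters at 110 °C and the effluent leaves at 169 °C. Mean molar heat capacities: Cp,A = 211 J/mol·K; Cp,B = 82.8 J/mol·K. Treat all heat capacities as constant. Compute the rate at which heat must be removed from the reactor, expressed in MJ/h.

Extent of reaction ξ = 0.822 × 11.2 = 9.2064 mol/s
Reaction term: ξ·ΔH°_rxn = 9.2064 × -76.4 = -703.37 kJ/s
Sensible, feed 110→25 °C: -200.87 kJ/s
Outlet flows (mol/s): A 1.9936, B 18.413
Sensible, products 25→169 °C: 280.11 kJ/s
Q = ΔH = -624.13 kJ/s = -624.13 kW
Heat removed = 2246.9 MJ/h

Q_out = 2250 MJ/h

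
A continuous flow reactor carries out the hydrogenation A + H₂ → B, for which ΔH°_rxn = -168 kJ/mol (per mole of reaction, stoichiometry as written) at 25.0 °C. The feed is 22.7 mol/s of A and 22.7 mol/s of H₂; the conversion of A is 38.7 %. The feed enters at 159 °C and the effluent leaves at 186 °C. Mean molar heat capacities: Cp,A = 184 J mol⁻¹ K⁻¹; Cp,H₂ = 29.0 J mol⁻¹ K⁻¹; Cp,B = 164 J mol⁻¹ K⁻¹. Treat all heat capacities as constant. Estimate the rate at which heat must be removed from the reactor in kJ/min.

Q_out = 84900 kJ/min

Extent of reaction ξ = 0.387 × 22.7 = 8.7849 mol/s
Reaction term: ξ·ΔH°_rxn = 8.7849 × -168 = -1475.9 kJ/s
Sensible, feed 159→25 °C: -647.9 kJ/s
Outlet flows (mol/s): A 13.915, H₂ 13.915, B 8.7849
Sensible, products 25→186 °C: 709.15 kJ/s
Q = ΔH = -1414.6 kJ/s = -1414.6 kW
Heat removed = 84877 kJ/min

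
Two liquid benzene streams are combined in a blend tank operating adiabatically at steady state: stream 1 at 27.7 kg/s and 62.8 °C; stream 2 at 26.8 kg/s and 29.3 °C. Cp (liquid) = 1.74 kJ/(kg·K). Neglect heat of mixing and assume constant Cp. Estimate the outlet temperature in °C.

No heat crosses the boundary, so H_out = H_in.
T_out = Σ ṁᵢCp,ᵢTᵢ / Σ ṁᵢCp,ᵢ
      = 4393.2 / 94.83 = 46.327 °C

T_out = 46.3 °C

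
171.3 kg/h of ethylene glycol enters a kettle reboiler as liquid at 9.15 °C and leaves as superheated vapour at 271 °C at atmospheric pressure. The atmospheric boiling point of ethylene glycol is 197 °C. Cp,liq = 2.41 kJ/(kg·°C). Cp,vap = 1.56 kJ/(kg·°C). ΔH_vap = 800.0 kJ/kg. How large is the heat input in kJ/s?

Q = 65.1 kJ/s

liquid 9.15→197 °C: 452.72 kJ/kg
vaporisation at 197 °C: 800 kJ/kg
vapour 197→271 °C: 115.44 kJ/kg
Δh = 452.72 + 800 + 115.44 = 1368.2 kJ/kg
Q = ṁ·Δh = 171.3 kg/h × 1368.2 kJ/kg = 234370 kJ/h
|Q| = 65.102 kW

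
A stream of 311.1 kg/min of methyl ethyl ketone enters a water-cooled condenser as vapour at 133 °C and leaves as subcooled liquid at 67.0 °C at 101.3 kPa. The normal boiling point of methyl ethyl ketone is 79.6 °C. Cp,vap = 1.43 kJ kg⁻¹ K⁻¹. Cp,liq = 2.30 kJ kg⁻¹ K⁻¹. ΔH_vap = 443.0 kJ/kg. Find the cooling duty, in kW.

vapour 133→79.6 °C: -76.362 kJ/kg
condensation at 79.6 °C: -443 kJ/kg
liquid 79.6→67.0 °C: -28.98 kJ/kg
Δh = -76.362 + -443 + -28.98 = -548.34 kJ/kg
Q = ṁ·Δh = 311.1 kg/min × -548.34 kJ/kg = -170590 kJ/min
|Q| = 2843.2 kW

Q_c = 2840 kW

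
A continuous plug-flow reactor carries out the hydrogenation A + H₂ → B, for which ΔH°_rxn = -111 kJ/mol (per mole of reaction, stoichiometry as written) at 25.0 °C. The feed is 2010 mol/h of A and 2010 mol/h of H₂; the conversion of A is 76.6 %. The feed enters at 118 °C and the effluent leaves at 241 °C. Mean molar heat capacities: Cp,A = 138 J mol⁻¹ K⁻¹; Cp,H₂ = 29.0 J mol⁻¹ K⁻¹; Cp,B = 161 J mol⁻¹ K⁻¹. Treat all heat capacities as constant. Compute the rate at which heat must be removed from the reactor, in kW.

Q_out = 36.6 kW

Extent of reaction ξ = 0.766 × 2010 = 1539.7 mol/h
Reaction term: ξ·ΔH°_rxn = 1539.7 × -111 = -170900 kJ/h
Sensible, feed 118→25 °C: -31217 kJ/h
Outlet flows (mol/h): A 470.34, H₂ 470.34, B 1539.7
Sensible, products 25→241 °C: 70509 kJ/h
Q = ΔH = -131610 kJ/h = -36.558 kW
Heat removed = 36.558 kW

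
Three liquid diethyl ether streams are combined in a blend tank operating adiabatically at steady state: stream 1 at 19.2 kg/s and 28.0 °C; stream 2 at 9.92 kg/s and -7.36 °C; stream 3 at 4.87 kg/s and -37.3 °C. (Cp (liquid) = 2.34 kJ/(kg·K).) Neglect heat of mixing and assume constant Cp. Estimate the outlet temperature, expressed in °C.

T_out = 8.32 °C

No heat crosses the boundary, so H_out = H_in.
T_out = Σ ṁᵢCp,ᵢTᵢ / Σ ṁᵢCp,ᵢ
      = 662.07 / 79.537 = 8.3241 °C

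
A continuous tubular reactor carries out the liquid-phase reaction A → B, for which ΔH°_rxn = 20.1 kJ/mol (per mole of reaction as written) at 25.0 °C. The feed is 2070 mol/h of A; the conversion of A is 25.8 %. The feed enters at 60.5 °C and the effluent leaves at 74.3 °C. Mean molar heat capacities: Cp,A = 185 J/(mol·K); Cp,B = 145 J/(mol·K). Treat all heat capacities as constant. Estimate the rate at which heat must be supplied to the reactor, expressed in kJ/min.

Q_in = 249 kJ/min

Extent of reaction ξ = 0.258 × 2070 = 534.06 mol/h
Reaction term: ξ·ΔH°_rxn = 534.06 × 20.1 = 10735 kJ/h
Sensible, feed 60.5→25 °C: -13595 kJ/h
Outlet flows (mol/h): A 1535.9, B 534.06
Sensible, products 25→74.3 °C: 17826 kJ/h
Q = ΔH = 14966 kJ/h = 4.1573 kW
Heat supplied = 249.44 kJ/min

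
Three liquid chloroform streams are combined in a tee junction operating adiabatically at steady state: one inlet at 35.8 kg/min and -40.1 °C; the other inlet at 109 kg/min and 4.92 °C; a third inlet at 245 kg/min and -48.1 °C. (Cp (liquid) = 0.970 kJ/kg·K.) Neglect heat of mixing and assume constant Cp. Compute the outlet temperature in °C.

Energy balance with Q = 0: Σ ṁᵢCp,ᵢ(T_out − Tᵢ) = 0
Σ ṁᵢCp,ᵢTᵢ = 35.8×0.970×-40.1 + 109×0.970×4.92 + 245×0.970×-48.1 = -12303
Σ ṁᵢCp,ᵢ = 35.8×0.970 + 109×0.970 + 245×0.970 = 378.11
T_out = -12303 / 378.11 = -32.539 °C

T_out = -32.5 °C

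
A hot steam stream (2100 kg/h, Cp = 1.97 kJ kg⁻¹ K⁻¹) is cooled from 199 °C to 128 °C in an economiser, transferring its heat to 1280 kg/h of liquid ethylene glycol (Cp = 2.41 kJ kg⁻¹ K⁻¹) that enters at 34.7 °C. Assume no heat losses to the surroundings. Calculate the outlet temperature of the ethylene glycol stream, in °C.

Heat released by hot stream: Q = 2100 × 1.97 × (199 − 128) = 293730 kJ/h
Energy balance on cold side (adiabatic exchanger): Q = ṁ_c·Cp_c·(T_c,out − T_c,in)
T_c,out = 34.7 + 293730/(1280 × 2.41) = 129.92 °C

T_c,out = 130 °C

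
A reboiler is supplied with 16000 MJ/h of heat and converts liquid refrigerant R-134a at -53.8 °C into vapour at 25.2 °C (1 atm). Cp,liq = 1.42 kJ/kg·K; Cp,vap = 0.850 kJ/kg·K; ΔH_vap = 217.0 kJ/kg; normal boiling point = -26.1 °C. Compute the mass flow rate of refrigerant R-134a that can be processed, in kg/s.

ṁ = 14.8 kg/s

Δh = 1.42×(-26.1−-53.8) + 217.0 + 0.850×(25.2−-26.1) = 299.94 kJ/kg
Q = 16000 MJ/h = 4444.4 kJ/s = 4444.4 kJ/s
ṁ = Q/Δh = 4444.4 / 299.94 = 14.818 kg/s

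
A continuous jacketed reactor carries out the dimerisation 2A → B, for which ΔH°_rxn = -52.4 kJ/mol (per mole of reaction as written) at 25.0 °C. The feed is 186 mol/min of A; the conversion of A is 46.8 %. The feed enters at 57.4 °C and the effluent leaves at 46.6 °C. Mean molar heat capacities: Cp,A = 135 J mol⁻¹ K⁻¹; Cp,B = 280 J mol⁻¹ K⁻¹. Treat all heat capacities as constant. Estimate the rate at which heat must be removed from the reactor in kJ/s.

Extent of reaction ξ = 0.468 × 186 / 2 = 43.524 mol/min
Reaction term: ξ·ΔH°_rxn = 43.524 × -52.4 = -2280.7 kJ/min
Sensible, feed 57.4→25 °C: -813.56 kJ/min
Outlet flows (mol/min): A 98.952, B 43.524
Sensible, products 25→46.6 °C: 551.78 kJ/min
Q = ΔH = -2542.4 kJ/min = -42.374 kW
Heat removed = 42.374 kJ/s

Q_out = 42.4 kJ/s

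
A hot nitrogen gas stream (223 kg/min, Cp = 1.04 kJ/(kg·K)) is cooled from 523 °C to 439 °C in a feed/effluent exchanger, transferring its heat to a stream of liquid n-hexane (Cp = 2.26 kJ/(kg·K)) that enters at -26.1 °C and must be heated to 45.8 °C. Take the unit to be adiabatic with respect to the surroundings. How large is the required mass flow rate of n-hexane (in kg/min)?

Heat released by hot stream: Q = 223 × 1.04 × (523 − 439) = 19481 kJ/min
Energy balance on cold side (adiabatic exchanger): Q = ṁ_c·Cp_c·(T_c,out − T_c,in)
ṁ_c = 19481 / [2.26 × (45.8 − -26.1)] = 119.89 kg/min

ṁ_c = 120 kg/min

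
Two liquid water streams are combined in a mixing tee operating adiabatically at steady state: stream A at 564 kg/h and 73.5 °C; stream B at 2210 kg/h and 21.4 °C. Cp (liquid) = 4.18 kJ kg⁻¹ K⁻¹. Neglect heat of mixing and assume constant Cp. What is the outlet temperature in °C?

T_out = 32.0 °C

No heat crosses the boundary, so H_out = H_in.
T_out = Σ ṁᵢCp,ᵢTᵢ / Σ ṁᵢCp,ᵢ
      = 370970 / 11595 = 31.993 °C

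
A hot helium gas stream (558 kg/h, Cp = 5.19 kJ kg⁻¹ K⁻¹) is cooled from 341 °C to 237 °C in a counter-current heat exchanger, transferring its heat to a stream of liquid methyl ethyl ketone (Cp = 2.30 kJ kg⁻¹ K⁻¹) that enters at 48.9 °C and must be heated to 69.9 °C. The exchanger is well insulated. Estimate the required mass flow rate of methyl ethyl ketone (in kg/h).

ṁ_c = 6240 kg/h

Heat released by hot stream: Q = 558 × 5.19 × (341 − 237) = 301190 kJ/h
Energy balance on cold side (adiabatic exchanger): Q = ṁ_c·Cp_c·(T_c,out − T_c,in)
ṁ_c = 301190 / [2.30 × (69.9 − 48.9)] = 6235.7 kg/h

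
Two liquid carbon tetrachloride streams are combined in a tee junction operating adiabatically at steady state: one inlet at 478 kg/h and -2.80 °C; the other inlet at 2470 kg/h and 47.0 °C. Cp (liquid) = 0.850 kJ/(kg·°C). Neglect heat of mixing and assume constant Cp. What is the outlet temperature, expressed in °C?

T_out = 38.9 °C

No heat crosses the boundary, so H_out = H_in.
T_out = Σ ṁᵢCp,ᵢTᵢ / Σ ṁᵢCp,ᵢ
      = 97539 / 2505.8 = 38.925 °C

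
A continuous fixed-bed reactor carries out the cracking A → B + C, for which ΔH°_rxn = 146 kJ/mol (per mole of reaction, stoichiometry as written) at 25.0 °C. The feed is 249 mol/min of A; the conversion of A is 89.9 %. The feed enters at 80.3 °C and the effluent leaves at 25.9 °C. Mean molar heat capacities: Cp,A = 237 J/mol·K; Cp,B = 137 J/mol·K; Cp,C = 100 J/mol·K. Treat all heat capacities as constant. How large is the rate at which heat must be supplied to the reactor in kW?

Q_in = 491 kW

Extent of reaction ξ = 0.899 × 249 = 223.85 mol/min
Reaction term: ξ·ΔH°_rxn = 223.85 × 146 = 32682 kJ/min
Sensible, feed 80.3→25 °C: -3263.4 kJ/min
Outlet flows (mol/min): A 25.149, B 223.85, C 223.85
Sensible, products 25→25.9 °C: 53.112 kJ/min
Q = ΔH = 29472 kJ/min = 491.2 kW
Heat supplied = 491.2 kW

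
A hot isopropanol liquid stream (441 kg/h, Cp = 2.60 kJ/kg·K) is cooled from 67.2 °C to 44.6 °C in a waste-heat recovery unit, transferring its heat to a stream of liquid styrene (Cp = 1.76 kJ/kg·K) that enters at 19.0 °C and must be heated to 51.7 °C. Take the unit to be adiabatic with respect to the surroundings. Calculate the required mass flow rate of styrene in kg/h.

ṁ_c = 450 kg/h

Heat released by hot stream: Q = 441 × 2.60 × (67.2 − 44.6) = 25913 kJ/h
Energy balance on cold side (adiabatic exchanger): Q = ṁ_c·Cp_c·(T_c,out − T_c,in)
ṁ_c = 25913 / [1.76 × (51.7 − 19.0)] = 450.26 kg/h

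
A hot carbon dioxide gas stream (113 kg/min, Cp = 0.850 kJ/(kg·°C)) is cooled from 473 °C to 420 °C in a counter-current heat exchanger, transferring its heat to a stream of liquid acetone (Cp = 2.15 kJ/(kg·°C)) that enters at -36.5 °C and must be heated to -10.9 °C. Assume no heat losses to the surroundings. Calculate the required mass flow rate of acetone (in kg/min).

ṁ_c = 92.5 kg/min

Heat released by hot stream: Q = 113 × 0.850 × (473 − 420) = 5090.6 kJ/min
Energy balance on cold side (adiabatic exchanger): Q = ṁ_c·Cp_c·(T_c,out − T_c,in)
ṁ_c = 5090.6 / [2.15 × (-10.9 − -36.5)] = 92.49 kg/min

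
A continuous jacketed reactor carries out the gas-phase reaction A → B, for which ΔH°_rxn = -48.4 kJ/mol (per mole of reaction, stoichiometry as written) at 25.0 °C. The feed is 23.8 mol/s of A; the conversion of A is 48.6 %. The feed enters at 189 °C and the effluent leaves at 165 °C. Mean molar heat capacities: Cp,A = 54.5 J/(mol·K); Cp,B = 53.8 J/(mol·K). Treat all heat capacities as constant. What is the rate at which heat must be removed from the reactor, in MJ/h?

Extent of reaction ξ = 0.486 × 23.8 = 11.567 mol/s
Reaction term: ξ·ΔH°_rxn = 11.567 × -48.4 = -559.83 kJ/s
Sensible, feed 189→25 °C: -212.72 kJ/s
Outlet flows (mol/s): A 12.233, B 11.567
Sensible, products 25→165 °C: 180.46 kJ/s
Q = ΔH = -592.1 kJ/s = -592.1 kW
Heat removed = 2131.5 MJ/h

Q_out = 2130 MJ/h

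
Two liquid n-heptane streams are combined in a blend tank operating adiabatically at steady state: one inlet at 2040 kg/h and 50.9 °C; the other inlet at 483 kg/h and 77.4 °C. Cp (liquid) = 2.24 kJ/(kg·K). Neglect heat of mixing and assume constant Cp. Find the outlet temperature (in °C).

Adiabatic, steady state ⇒ Σ ṁᵢCp,ᵢ(T_out − Tᵢ) = 0
Σ ṁᵢCp,ᵢTᵢ = 2040×2.24×50.9 + 483×2.24×77.4 = 316330
Σ ṁᵢCp,ᵢ = 2040×2.24 + 483×2.24 = 5651.5
T_out = 316330 / 5651.5 = 55.973 °C

T_out = 56.0 °C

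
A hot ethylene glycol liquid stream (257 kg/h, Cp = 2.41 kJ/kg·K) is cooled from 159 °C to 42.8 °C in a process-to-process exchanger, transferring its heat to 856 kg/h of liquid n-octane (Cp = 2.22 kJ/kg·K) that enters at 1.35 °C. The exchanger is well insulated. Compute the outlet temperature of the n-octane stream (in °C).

T_c,out = 39.2 °C

Heat released by hot stream: Q = 257 × 2.41 × (159 − 42.8) = 71971 kJ/h
Energy balance on cold side (adiabatic exchanger): Q = ṁ_c·Cp_c·(T_c,out − T_c,in)
T_c,out = 1.35 + 71971/(856 × 2.22) = 39.223 °C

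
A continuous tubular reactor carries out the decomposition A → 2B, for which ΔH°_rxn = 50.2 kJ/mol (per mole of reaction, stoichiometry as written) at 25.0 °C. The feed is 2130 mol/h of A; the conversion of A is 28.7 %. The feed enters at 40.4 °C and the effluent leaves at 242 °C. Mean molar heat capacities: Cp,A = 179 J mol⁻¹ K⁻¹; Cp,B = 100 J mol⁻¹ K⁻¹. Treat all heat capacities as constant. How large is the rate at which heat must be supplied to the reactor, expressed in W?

Extent of reaction ξ = 0.287 × 2130 = 611.31 mol/h
Reaction term: ξ·ΔH°_rxn = 611.31 × 50.2 = 30688 kJ/h
Sensible, feed 40.4→25 °C: -5871.6 kJ/h
Outlet flows (mol/h): A 1518.7, B 1222.6
Sensible, products 25→242 °C: 85521 kJ/h
Q = ΔH = 110340 kJ/h = 30.649 kW
Heat supplied = 30649 W

Q_in = 30600 W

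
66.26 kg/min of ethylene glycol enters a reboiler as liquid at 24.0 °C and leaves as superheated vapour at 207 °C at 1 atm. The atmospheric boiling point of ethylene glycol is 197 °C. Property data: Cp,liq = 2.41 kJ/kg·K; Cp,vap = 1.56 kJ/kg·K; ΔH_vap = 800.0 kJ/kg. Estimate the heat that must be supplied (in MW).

Q = 1.36 MW

liquid 24.0→197 °C: 416.93 kJ/kg
vaporisation at 197 °C: 800 kJ/kg
vapour 197→207 °C: 15.6 kJ/kg
Δh = 416.93 + 800 + 15.6 = 1232.5 kJ/kg
Q = ṁ·Δh = 66.26 kg/min × 1232.5 kJ/kg = 81667 kJ/min
|Q| = 1361.1 kW = 1.3611 MW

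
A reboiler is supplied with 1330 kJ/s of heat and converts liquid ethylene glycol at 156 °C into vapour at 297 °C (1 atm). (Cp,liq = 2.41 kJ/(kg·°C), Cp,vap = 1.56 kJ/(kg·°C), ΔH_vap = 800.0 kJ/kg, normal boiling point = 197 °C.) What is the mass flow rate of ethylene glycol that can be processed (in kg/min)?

ṁ = 75.7 kg/min

Δh = 2.41×(197−156) + 800.0 + 1.56×(297−197) = 1054.8 kJ/kg
Q = 1330 kJ/s = 1330 kJ/s = 79800 kJ/min
ṁ = Q/Δh = 79800 / 1054.8 = 75.653 kg/min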